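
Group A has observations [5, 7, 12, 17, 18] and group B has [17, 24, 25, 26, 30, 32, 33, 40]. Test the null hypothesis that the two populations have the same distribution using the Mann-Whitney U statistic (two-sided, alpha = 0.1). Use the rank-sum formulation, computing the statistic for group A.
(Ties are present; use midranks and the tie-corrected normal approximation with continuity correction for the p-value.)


Step 1: Combine and sort all 13 observations; assign midranks.
sorted (value, group): (5,X), (7,X), (12,X), (17,X), (17,Y), (18,X), (24,Y), (25,Y), (26,Y), (30,Y), (32,Y), (33,Y), (40,Y)
ranks: 5->1, 7->2, 12->3, 17->4.5, 17->4.5, 18->6, 24->7, 25->8, 26->9, 30->10, 32->11, 33->12, 40->13
Step 2: Rank sum for X: R1 = 1 + 2 + 3 + 4.5 + 6 = 16.5.
Step 3: U_X = R1 - n1(n1+1)/2 = 16.5 - 5*6/2 = 16.5 - 15 = 1.5.
       U_Y = n1*n2 - U_X = 40 - 1.5 = 38.5.
Step 4: Ties are present, so use the tie-corrected normal approximation (with continuity correction) for the p-value.
Step 5: p-value = 0.008326; compare to alpha = 0.1. reject H0.

U_X = 1.5, p = 0.008326, reject H0 at alpha = 0.1.


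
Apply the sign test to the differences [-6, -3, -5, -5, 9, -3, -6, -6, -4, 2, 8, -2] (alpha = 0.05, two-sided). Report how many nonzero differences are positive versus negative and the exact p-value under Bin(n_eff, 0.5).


Step 1: Discard zero differences. Original n = 12; n_eff = number of nonzero differences = 12.
Nonzero differences (with sign): -6, -3, -5, -5, +9, -3, -6, -6, -4, +2, +8, -2
Step 2: Count signs: positive = 3, negative = 9.
Step 3: Under H0: P(positive) = 0.5, so the number of positives S ~ Bin(12, 0.5).
Step 4: Two-sided exact p-value = sum of Bin(12,0.5) probabilities at or below the observed probability = 0.145996.
Step 5: alpha = 0.05. fail to reject H0.

n_eff = 12, pos = 3, neg = 9, p = 0.145996, fail to reject H0.


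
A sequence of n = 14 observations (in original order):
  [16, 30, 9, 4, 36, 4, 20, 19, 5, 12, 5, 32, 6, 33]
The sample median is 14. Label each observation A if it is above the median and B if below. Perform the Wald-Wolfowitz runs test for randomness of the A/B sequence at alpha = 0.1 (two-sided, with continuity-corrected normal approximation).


Step 1: Compute median = 14; label A = above, B = below.
Labels in order: AABBABAABBBABA  (n_A = 7, n_B = 7)
Step 2: Count runs R = 9.
Step 3: Under H0 (random ordering), E[R] = 2*n_A*n_B/(n_A+n_B) + 1 = 2*7*7/14 + 1 = 8.0000.
        Var[R] = 2*n_A*n_B*(2*n_A*n_B - n_A - n_B) / ((n_A+n_B)^2 * (n_A+n_B-1)) = 8232/2548 = 3.2308.
        SD[R] = 1.7974.
Step 4: Continuity-corrected z = (R - 0.5 - E[R]) / SD[R] = (9 - 0.5 - 8.0000) / 1.7974 = 0.2782.
Step 5: Two-sided p-value via normal approximation = 2*(1 - Phi(|z|)) = 0.780879.
Step 6: alpha = 0.1. fail to reject H0.

R = 9, z = 0.2782, p = 0.780879, fail to reject H0.


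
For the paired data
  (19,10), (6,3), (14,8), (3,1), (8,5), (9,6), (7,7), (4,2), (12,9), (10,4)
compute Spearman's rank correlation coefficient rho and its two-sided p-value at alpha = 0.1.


Step 1: Rank x and y separately (midranks; no ties here).
rank(x): 19->10, 6->3, 14->9, 3->1, 8->5, 9->6, 7->4, 4->2, 12->8, 10->7
rank(y): 10->10, 3->3, 8->8, 1->1, 5->5, 6->6, 7->7, 2->2, 9->9, 4->4
Step 2: d_i = R_x(i) - R_y(i); compute d_i^2.
  (10-10)^2=0, (3-3)^2=0, (9-8)^2=1, (1-1)^2=0, (5-5)^2=0, (6-6)^2=0, (4-7)^2=9, (2-2)^2=0, (8-9)^2=1, (7-4)^2=9
sum(d^2) = 20.
Step 3: rho = 1 - 6*20 / (10*(10^2 - 1)) = 1 - 120/990 = 0.878788.
Step 4: Under H0, t = rho * sqrt((n-2)/(1-rho^2)) = 5.2086 ~ t(8).
Step 5: Two-sided p-value from the t-distribution with 8 df = 0.000814.
Step 6: alpha = 0.1. reject H0.

rho = 0.8788, p = 0.000814, reject H0 at alpha = 0.1.


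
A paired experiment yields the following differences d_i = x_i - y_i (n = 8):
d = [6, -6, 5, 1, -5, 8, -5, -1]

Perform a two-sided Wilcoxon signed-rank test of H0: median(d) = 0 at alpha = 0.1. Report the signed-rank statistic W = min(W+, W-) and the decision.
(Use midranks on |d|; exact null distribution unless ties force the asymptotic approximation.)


Step 1: Drop any zero differences (none here) and take |d_i|.
|d| = [6, 6, 5, 1, 5, 8, 5, 1]
Step 2: Midrank |d_i| (ties get averaged ranks).
ranks: |6|->6.5, |6|->6.5, |5|->4, |1|->1.5, |5|->4, |8|->8, |5|->4, |1|->1.5
Step 3: Attach original signs; sum ranks with positive sign and with negative sign.
W+ = 6.5 + 4 + 1.5 + 8 = 20
W- = 6.5 + 4 + 4 + 1.5 = 16
(Check: W+ + W- = 36 should equal n(n+1)/2 = 36.)
Step 4: Test statistic W = min(W+, W-) = 16.
Step 5: Ties in |d|, so use the tie-corrected normal approximation.
        E[W] = n(n+1)/4 = 8*9/4 = 18.
        Tie groups: |d|=1 (t=2), |d|=5 (t=3), |d|=6 (t=2); sum(t^3 - t) = 36.
        Var[W] = n(n+1)(2n+1)/24 - sum(t^3-t)/48 = 1224/24 - 36/48 = 50.25.
        z = (W - E[W]) / sqrt(Var[W]) = (16 - 18) / 7.0887 = -0.2821.
        Two-sided p = 2*Phi(z) = 0.777838.
Step 6: alpha = 0.1. fail to reject H0.

W+ = 20, W- = 16, W = min = 16, p = 0.777838, fail to reject H0.


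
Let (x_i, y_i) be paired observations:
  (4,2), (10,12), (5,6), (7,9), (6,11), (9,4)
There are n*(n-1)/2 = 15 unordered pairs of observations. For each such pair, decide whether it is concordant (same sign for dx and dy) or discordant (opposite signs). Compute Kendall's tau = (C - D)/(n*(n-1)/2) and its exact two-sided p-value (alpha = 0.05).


Step 1: Enumerate the 15 unordered pairs (i,j) with i<j and classify each by sign(x_j-x_i) * sign(y_j-y_i).
  (1,2):dx=+6,dy=+10->C; (1,3):dx=+1,dy=+4->C; (1,4):dx=+3,dy=+7->C; (1,5):dx=+2,dy=+9->C
  (1,6):dx=+5,dy=+2->C; (2,3):dx=-5,dy=-6->C; (2,4):dx=-3,dy=-3->C; (2,5):dx=-4,dy=-1->C
  (2,6):dx=-1,dy=-8->C; (3,4):dx=+2,dy=+3->C; (3,5):dx=+1,dy=+5->C; (3,6):dx=+4,dy=-2->D
  (4,5):dx=-1,dy=+2->D; (4,6):dx=+2,dy=-5->D; (5,6):dx=+3,dy=-7->D
Step 2: C = 11, D = 4, total pairs = 15.
Step 3: tau = (C - D)/(n(n-1)/2) = (11 - 4)/15 = 0.466667.
Step 4: Exact two-sided p-value (enumerate n! = 720 permutations of y under H0): p = 0.272222.
Step 5: alpha = 0.05. fail to reject H0.

tau_b = 0.4667 (C=11, D=4), p = 0.272222, fail to reject H0.


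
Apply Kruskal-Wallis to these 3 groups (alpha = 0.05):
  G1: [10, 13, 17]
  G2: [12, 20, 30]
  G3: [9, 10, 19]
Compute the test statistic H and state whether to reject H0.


Step 1: Combine all N = 9 observations and assign midranks.
sorted (value, group, rank): (9,G3,1), (10,G1,2.5), (10,G3,2.5), (12,G2,4), (13,G1,5), (17,G1,6), (19,G3,7), (20,G2,8), (30,G2,9)
Step 2: Sum ranks within each group.
R_1 = 13.5 (n_1 = 3)
R_2 = 21 (n_2 = 3)
R_3 = 10.5 (n_3 = 3)
Step 3: H = 12/(N(N+1)) * sum(R_i^2/n_i) - 3(N+1)
     = 12/(9*10) * (13.5^2/3 + 21^2/3 + 10.5^2/3) - 3*10
     = 0.133333 * 244.5 - 30
     = 2.600000.
Step 4: Ties present; correction factor C = 1 - 6/(9^3 - 9) = 0.991667. Corrected H = 2.600000 / 0.991667 = 2.621849.
Step 5: Under H0, H ~ chi^2(2); p-value = 0.269571.
Step 6: alpha = 0.05. fail to reject H0.

H = 2.6218, df = 2, p = 0.269571, fail to reject H0.


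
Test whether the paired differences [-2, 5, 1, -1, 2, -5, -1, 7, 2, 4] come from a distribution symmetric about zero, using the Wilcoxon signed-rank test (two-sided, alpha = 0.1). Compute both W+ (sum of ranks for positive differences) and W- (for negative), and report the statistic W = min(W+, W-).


Step 1: Drop any zero differences (none here) and take |d_i|.
|d| = [2, 5, 1, 1, 2, 5, 1, 7, 2, 4]
Step 2: Midrank |d_i| (ties get averaged ranks).
ranks: |2|->5, |5|->8.5, |1|->2, |1|->2, |2|->5, |5|->8.5, |1|->2, |7|->10, |2|->5, |4|->7
Step 3: Attach original signs; sum ranks with positive sign and with negative sign.
W+ = 8.5 + 2 + 5 + 10 + 5 + 7 = 37.5
W- = 5 + 2 + 8.5 + 2 = 17.5
(Check: W+ + W- = 55 should equal n(n+1)/2 = 55.)
Step 4: Test statistic W = min(W+, W-) = 17.5.
Step 5: Ties in |d|, so use the tie-corrected normal approximation.
        E[W] = n(n+1)/4 = 10*11/4 = 27.5.
        Tie groups: |d|=1 (t=3), |d|=2 (t=3), |d|=5 (t=2); sum(t^3 - t) = 54.
        Var[W] = n(n+1)(2n+1)/24 - sum(t^3-t)/48 = 2310/24 - 54/48 = 95.125.
        z = (W - E[W]) / sqrt(Var[W]) = (17.5 - 27.5) / 9.7532 = -1.0253.
        Two-sided p = 2*Phi(z) = 0.305220.
Step 6: alpha = 0.1. fail to reject H0.

W+ = 37.5, W- = 17.5, W = min = 17.5, p = 0.305220, fail to reject H0.


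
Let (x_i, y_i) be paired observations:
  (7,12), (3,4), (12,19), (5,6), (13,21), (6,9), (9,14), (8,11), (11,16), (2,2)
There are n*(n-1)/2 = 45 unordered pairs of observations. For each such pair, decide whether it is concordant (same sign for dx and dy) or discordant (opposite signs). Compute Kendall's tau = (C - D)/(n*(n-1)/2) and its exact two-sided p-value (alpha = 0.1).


Step 1: Enumerate the 45 unordered pairs (i,j) with i<j and classify each by sign(x_j-x_i) * sign(y_j-y_i).
  (1,2):dx=-4,dy=-8->C; (1,3):dx=+5,dy=+7->C; (1,4):dx=-2,dy=-6->C; (1,5):dx=+6,dy=+9->C
  (1,6):dx=-1,dy=-3->C; (1,7):dx=+2,dy=+2->C; (1,8):dx=+1,dy=-1->D; (1,9):dx=+4,dy=+4->C
  (1,10):dx=-5,dy=-10->C; (2,3):dx=+9,dy=+15->C; (2,4):dx=+2,dy=+2->C; (2,5):dx=+10,dy=+17->C
  (2,6):dx=+3,dy=+5->C; (2,7):dx=+6,dy=+10->C; (2,8):dx=+5,dy=+7->C; (2,9):dx=+8,dy=+12->C
  (2,10):dx=-1,dy=-2->C; (3,4):dx=-7,dy=-13->C; (3,5):dx=+1,dy=+2->C; (3,6):dx=-6,dy=-10->C
  (3,7):dx=-3,dy=-5->C; (3,8):dx=-4,dy=-8->C; (3,9):dx=-1,dy=-3->C; (3,10):dx=-10,dy=-17->C
  (4,5):dx=+8,dy=+15->C; (4,6):dx=+1,dy=+3->C; (4,7):dx=+4,dy=+8->C; (4,8):dx=+3,dy=+5->C
  (4,9):dx=+6,dy=+10->C; (4,10):dx=-3,dy=-4->C; (5,6):dx=-7,dy=-12->C; (5,7):dx=-4,dy=-7->C
  (5,8):dx=-5,dy=-10->C; (5,9):dx=-2,dy=-5->C; (5,10):dx=-11,dy=-19->C; (6,7):dx=+3,dy=+5->C
  (6,8):dx=+2,dy=+2->C; (6,9):dx=+5,dy=+7->C; (6,10):dx=-4,dy=-7->C; (7,8):dx=-1,dy=-3->C
  (7,9):dx=+2,dy=+2->C; (7,10):dx=-7,dy=-12->C; (8,9):dx=+3,dy=+5->C; (8,10):dx=-6,dy=-9->C
  (9,10):dx=-9,dy=-14->C
Step 2: C = 44, D = 1, total pairs = 45.
Step 3: tau = (C - D)/(n(n-1)/2) = (44 - 1)/45 = 0.955556.
Step 4: Exact two-sided p-value (enumerate n! = 3628800 permutations of y under H0): p = 0.000006.
Step 5: alpha = 0.1. reject H0.

tau_b = 0.9556 (C=44, D=1), p = 0.000006, reject H0.


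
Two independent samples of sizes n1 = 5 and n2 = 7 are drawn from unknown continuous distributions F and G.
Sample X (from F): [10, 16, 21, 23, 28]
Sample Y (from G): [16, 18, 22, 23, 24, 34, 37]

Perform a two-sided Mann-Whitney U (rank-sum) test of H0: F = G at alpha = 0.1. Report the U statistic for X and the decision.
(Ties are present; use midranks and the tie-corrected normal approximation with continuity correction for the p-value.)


Step 1: Combine and sort all 12 observations; assign midranks.
sorted (value, group): (10,X), (16,X), (16,Y), (18,Y), (21,X), (22,Y), (23,X), (23,Y), (24,Y), (28,X), (34,Y), (37,Y)
ranks: 10->1, 16->2.5, 16->2.5, 18->4, 21->5, 22->6, 23->7.5, 23->7.5, 24->9, 28->10, 34->11, 37->12
Step 2: Rank sum for X: R1 = 1 + 2.5 + 5 + 7.5 + 10 = 26.
Step 3: U_X = R1 - n1(n1+1)/2 = 26 - 5*6/2 = 26 - 15 = 11.
       U_Y = n1*n2 - U_X = 35 - 11 = 24.
Step 4: Ties are present, so use the tie-corrected normal approximation (with continuity correction) for the p-value.
Step 5: p-value = 0.328162; compare to alpha = 0.1. fail to reject H0.

U_X = 11, p = 0.328162, fail to reject H0 at alpha = 0.1.


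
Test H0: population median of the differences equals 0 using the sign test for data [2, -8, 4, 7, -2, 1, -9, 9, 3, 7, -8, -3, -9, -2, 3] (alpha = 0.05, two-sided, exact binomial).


Step 1: Discard zero differences. Original n = 15; n_eff = number of nonzero differences = 15.
Nonzero differences (with sign): +2, -8, +4, +7, -2, +1, -9, +9, +3, +7, -8, -3, -9, -2, +3
Step 2: Count signs: positive = 8, negative = 7.
Step 3: Under H0: P(positive) = 0.5, so the number of positives S ~ Bin(15, 0.5).
Step 4: Two-sided exact p-value = sum of Bin(15,0.5) probabilities at or below the observed probability = 1.000000.
Step 5: alpha = 0.05. fail to reject H0.

n_eff = 15, pos = 8, neg = 7, p = 1.000000, fail to reject H0.


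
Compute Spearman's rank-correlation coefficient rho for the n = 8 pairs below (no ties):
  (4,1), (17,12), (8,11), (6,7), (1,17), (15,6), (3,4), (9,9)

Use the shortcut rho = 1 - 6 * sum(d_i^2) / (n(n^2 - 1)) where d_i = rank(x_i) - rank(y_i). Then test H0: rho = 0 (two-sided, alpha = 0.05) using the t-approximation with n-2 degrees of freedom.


Step 1: Rank x and y separately (midranks; no ties here).
rank(x): 4->3, 17->8, 8->5, 6->4, 1->1, 15->7, 3->2, 9->6
rank(y): 1->1, 12->7, 11->6, 7->4, 17->8, 6->3, 4->2, 9->5
Step 2: d_i = R_x(i) - R_y(i); compute d_i^2.
  (3-1)^2=4, (8-7)^2=1, (5-6)^2=1, (4-4)^2=0, (1-8)^2=49, (7-3)^2=16, (2-2)^2=0, (6-5)^2=1
sum(d^2) = 72.
Step 3: rho = 1 - 6*72 / (8*(8^2 - 1)) = 1 - 432/504 = 0.142857.
Step 4: Under H0, t = rho * sqrt((n-2)/(1-rho^2)) = 0.3536 ~ t(6).
Step 5: Two-sided p-value from the t-distribution with 6 df = 0.735765.
Step 6: alpha = 0.05. fail to reject H0.

rho = 0.1429, p = 0.735765, fail to reject H0 at alpha = 0.05.


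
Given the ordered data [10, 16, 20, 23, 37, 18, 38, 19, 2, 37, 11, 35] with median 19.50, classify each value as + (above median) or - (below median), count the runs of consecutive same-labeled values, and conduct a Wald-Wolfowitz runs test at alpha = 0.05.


Step 1: Compute median = 19.50; label A = above, B = below.
Labels in order: BBAAABABBABA  (n_A = 6, n_B = 6)
Step 2: Count runs R = 8.
Step 3: Under H0 (random ordering), E[R] = 2*n_A*n_B/(n_A+n_B) + 1 = 2*6*6/12 + 1 = 7.0000.
        Var[R] = 2*n_A*n_B*(2*n_A*n_B - n_A - n_B) / ((n_A+n_B)^2 * (n_A+n_B-1)) = 4320/1584 = 2.7273.
        SD[R] = 1.6514.
Step 4: Continuity-corrected z = (R - 0.5 - E[R]) / SD[R] = (8 - 0.5 - 7.0000) / 1.6514 = 0.3028.
Step 5: Two-sided p-value via normal approximation = 2*(1 - Phi(|z|)) = 0.762069.
Step 6: alpha = 0.05. fail to reject H0.

R = 8, z = 0.3028, p = 0.762069, fail to reject H0.


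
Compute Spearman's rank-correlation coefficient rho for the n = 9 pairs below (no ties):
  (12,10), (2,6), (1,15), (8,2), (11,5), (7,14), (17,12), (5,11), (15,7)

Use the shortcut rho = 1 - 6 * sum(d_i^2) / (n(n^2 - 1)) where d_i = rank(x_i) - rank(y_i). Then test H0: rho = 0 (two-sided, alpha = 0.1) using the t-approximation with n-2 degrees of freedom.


Step 1: Rank x and y separately (midranks; no ties here).
rank(x): 12->7, 2->2, 1->1, 8->5, 11->6, 7->4, 17->9, 5->3, 15->8
rank(y): 10->5, 6->3, 15->9, 2->1, 5->2, 14->8, 12->7, 11->6, 7->4
Step 2: d_i = R_x(i) - R_y(i); compute d_i^2.
  (7-5)^2=4, (2-3)^2=1, (1-9)^2=64, (5-1)^2=16, (6-2)^2=16, (4-8)^2=16, (9-7)^2=4, (3-6)^2=9, (8-4)^2=16
sum(d^2) = 146.
Step 3: rho = 1 - 6*146 / (9*(9^2 - 1)) = 1 - 876/720 = -0.216667.
Step 4: Under H0, t = rho * sqrt((n-2)/(1-rho^2)) = -0.5872 ~ t(7).
Step 5: Two-sided p-value from the t-distribution with 7 df = 0.575515.
Step 6: alpha = 0.1. fail to reject H0.

rho = -0.2167, p = 0.575515, fail to reject H0 at alpha = 0.1.


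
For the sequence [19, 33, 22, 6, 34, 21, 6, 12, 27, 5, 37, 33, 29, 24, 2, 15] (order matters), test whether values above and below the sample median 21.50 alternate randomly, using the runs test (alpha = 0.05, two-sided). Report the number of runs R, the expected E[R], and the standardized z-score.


Step 1: Compute median = 21.50; label A = above, B = below.
Labels in order: BAABABBBABAAAABB  (n_A = 8, n_B = 8)
Step 2: Count runs R = 9.
Step 3: Under H0 (random ordering), E[R] = 2*n_A*n_B/(n_A+n_B) + 1 = 2*8*8/16 + 1 = 9.0000.
        Var[R] = 2*n_A*n_B*(2*n_A*n_B - n_A - n_B) / ((n_A+n_B)^2 * (n_A+n_B-1)) = 14336/3840 = 3.7333.
        SD[R] = 1.9322.
Step 4: R = E[R], so z = 0 with no continuity correction.
Step 5: Two-sided p-value via normal approximation = 2*(1 - Phi(|z|)) = 1.000000.
Step 6: alpha = 0.05. fail to reject H0.

R = 9, z = 0.0000, p = 1.000000, fail to reject H0.


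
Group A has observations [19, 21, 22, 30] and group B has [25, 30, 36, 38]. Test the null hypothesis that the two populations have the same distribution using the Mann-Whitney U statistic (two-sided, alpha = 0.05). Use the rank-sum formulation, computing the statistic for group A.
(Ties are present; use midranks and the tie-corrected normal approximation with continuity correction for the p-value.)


Step 1: Combine and sort all 8 observations; assign midranks.
sorted (value, group): (19,X), (21,X), (22,X), (25,Y), (30,X), (30,Y), (36,Y), (38,Y)
ranks: 19->1, 21->2, 22->3, 25->4, 30->5.5, 30->5.5, 36->7, 38->8
Step 2: Rank sum for X: R1 = 1 + 2 + 3 + 5.5 = 11.5.
Step 3: U_X = R1 - n1(n1+1)/2 = 11.5 - 4*5/2 = 11.5 - 10 = 1.5.
       U_Y = n1*n2 - U_X = 16 - 1.5 = 14.5.
Step 4: Ties are present, so use the tie-corrected normal approximation (with continuity correction) for the p-value.
Step 5: p-value = 0.081429; compare to alpha = 0.05. fail to reject H0.

U_X = 1.5, p = 0.081429, fail to reject H0 at alpha = 0.05.


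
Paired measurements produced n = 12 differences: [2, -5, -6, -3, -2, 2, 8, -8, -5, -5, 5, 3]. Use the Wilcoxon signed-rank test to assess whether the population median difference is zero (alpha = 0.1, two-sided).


Step 1: Drop any zero differences (none here) and take |d_i|.
|d| = [2, 5, 6, 3, 2, 2, 8, 8, 5, 5, 5, 3]
Step 2: Midrank |d_i| (ties get averaged ranks).
ranks: |2|->2, |5|->7.5, |6|->10, |3|->4.5, |2|->2, |2|->2, |8|->11.5, |8|->11.5, |5|->7.5, |5|->7.5, |5|->7.5, |3|->4.5
Step 3: Attach original signs; sum ranks with positive sign and with negative sign.
W+ = 2 + 2 + 11.5 + 7.5 + 4.5 = 27.5
W- = 7.5 + 10 + 4.5 + 2 + 11.5 + 7.5 + 7.5 = 50.5
(Check: W+ + W- = 78 should equal n(n+1)/2 = 78.)
Step 4: Test statistic W = min(W+, W-) = 27.5.
Step 5: Ties in |d|, so use the tie-corrected normal approximation.
        E[W] = n(n+1)/4 = 12*13/4 = 39.
        Tie groups: |d|=2 (t=3), |d|=3 (t=2), |d|=5 (t=4), |d|=8 (t=2); sum(t^3 - t) = 96.
        Var[W] = n(n+1)(2n+1)/24 - sum(t^3-t)/48 = 3900/24 - 96/48 = 160.5.
        z = (W - E[W]) / sqrt(Var[W]) = (27.5 - 39) / 12.6689 = -0.9077.
        Two-sided p = 2*Phi(z) = 0.364017.
Step 6: alpha = 0.1. fail to reject H0.

W+ = 27.5, W- = 50.5, W = min = 27.5, p = 0.364017, fail to reject H0.


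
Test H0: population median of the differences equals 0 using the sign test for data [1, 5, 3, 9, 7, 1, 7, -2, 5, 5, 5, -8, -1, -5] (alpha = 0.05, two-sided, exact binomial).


Step 1: Discard zero differences. Original n = 14; n_eff = number of nonzero differences = 14.
Nonzero differences (with sign): +1, +5, +3, +9, +7, +1, +7, -2, +5, +5, +5, -8, -1, -5
Step 2: Count signs: positive = 10, negative = 4.
Step 3: Under H0: P(positive) = 0.5, so the number of positives S ~ Bin(14, 0.5).
Step 4: Two-sided exact p-value = sum of Bin(14,0.5) probabilities at or below the observed probability = 0.179565.
Step 5: alpha = 0.05. fail to reject H0.

n_eff = 14, pos = 10, neg = 4, p = 0.179565, fail to reject H0.


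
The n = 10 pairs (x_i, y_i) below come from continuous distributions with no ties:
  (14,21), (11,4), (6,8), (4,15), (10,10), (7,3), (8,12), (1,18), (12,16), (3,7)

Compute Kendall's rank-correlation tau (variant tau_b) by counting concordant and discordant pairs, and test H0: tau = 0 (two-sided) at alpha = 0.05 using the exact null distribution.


Step 1: Enumerate the 45 unordered pairs (i,j) with i<j and classify each by sign(x_j-x_i) * sign(y_j-y_i).
  (1,2):dx=-3,dy=-17->C; (1,3):dx=-8,dy=-13->C; (1,4):dx=-10,dy=-6->C; (1,5):dx=-4,dy=-11->C
  (1,6):dx=-7,dy=-18->C; (1,7):dx=-6,dy=-9->C; (1,8):dx=-13,dy=-3->C; (1,9):dx=-2,dy=-5->C
  (1,10):dx=-11,dy=-14->C; (2,3):dx=-5,dy=+4->D; (2,4):dx=-7,dy=+11->D; (2,5):dx=-1,dy=+6->D
  (2,6):dx=-4,dy=-1->C; (2,7):dx=-3,dy=+8->D; (2,8):dx=-10,dy=+14->D; (2,9):dx=+1,dy=+12->C
  (2,10):dx=-8,dy=+3->D; (3,4):dx=-2,dy=+7->D; (3,5):dx=+4,dy=+2->C; (3,6):dx=+1,dy=-5->D
  (3,7):dx=+2,dy=+4->C; (3,8):dx=-5,dy=+10->D; (3,9):dx=+6,dy=+8->C; (3,10):dx=-3,dy=-1->C
  (4,5):dx=+6,dy=-5->D; (4,6):dx=+3,dy=-12->D; (4,7):dx=+4,dy=-3->D; (4,8):dx=-3,dy=+3->D
  (4,9):dx=+8,dy=+1->C; (4,10):dx=-1,dy=-8->C; (5,6):dx=-3,dy=-7->C; (5,7):dx=-2,dy=+2->D
  (5,8):dx=-9,dy=+8->D; (5,9):dx=+2,dy=+6->C; (5,10):dx=-7,dy=-3->C; (6,7):dx=+1,dy=+9->C
  (6,8):dx=-6,dy=+15->D; (6,9):dx=+5,dy=+13->C; (6,10):dx=-4,dy=+4->D; (7,8):dx=-7,dy=+6->D
  (7,9):dx=+4,dy=+4->C; (7,10):dx=-5,dy=-5->C; (8,9):dx=+11,dy=-2->D; (8,10):dx=+2,dy=-11->D
  (9,10):dx=-9,dy=-9->C
Step 2: C = 25, D = 20, total pairs = 45.
Step 3: tau = (C - D)/(n(n-1)/2) = (25 - 20)/45 = 0.111111.
Step 4: Exact two-sided p-value (enumerate n! = 3628800 permutations of y under H0): p = 0.727490.
Step 5: alpha = 0.05. fail to reject H0.

tau_b = 0.1111 (C=25, D=20), p = 0.727490, fail to reject H0.


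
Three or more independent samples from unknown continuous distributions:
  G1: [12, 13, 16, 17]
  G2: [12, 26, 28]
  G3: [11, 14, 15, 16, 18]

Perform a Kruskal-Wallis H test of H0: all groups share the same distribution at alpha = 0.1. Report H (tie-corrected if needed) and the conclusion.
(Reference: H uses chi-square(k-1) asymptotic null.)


Step 1: Combine all N = 12 observations and assign midranks.
sorted (value, group, rank): (11,G3,1), (12,G1,2.5), (12,G2,2.5), (13,G1,4), (14,G3,5), (15,G3,6), (16,G1,7.5), (16,G3,7.5), (17,G1,9), (18,G3,10), (26,G2,11), (28,G2,12)
Step 2: Sum ranks within each group.
R_1 = 23 (n_1 = 4)
R_2 = 25.5 (n_2 = 3)
R_3 = 29.5 (n_3 = 5)
Step 3: H = 12/(N(N+1)) * sum(R_i^2/n_i) - 3(N+1)
     = 12/(12*13) * (23^2/4 + 25.5^2/3 + 29.5^2/5) - 3*13
     = 0.076923 * 523.05 - 39
     = 1.234615.
Step 4: Ties present; correction factor C = 1 - 12/(12^3 - 12) = 0.993007. Corrected H = 1.234615 / 0.993007 = 1.243310.
Step 5: Under H0, H ~ chi^2(2); p-value = 0.537055.
Step 6: alpha = 0.1. fail to reject H0.

H = 1.2433, df = 2, p = 0.537055, fail to reject H0.


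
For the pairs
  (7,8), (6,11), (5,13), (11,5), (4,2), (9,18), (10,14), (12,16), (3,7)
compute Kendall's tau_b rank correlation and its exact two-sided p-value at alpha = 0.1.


Step 1: Enumerate the 36 unordered pairs (i,j) with i<j and classify each by sign(x_j-x_i) * sign(y_j-y_i).
  (1,2):dx=-1,dy=+3->D; (1,3):dx=-2,dy=+5->D; (1,4):dx=+4,dy=-3->D; (1,5):dx=-3,dy=-6->C
  (1,6):dx=+2,dy=+10->C; (1,7):dx=+3,dy=+6->C; (1,8):dx=+5,dy=+8->C; (1,9):dx=-4,dy=-1->C
  (2,3):dx=-1,dy=+2->D; (2,4):dx=+5,dy=-6->D; (2,5):dx=-2,dy=-9->C; (2,6):dx=+3,dy=+7->C
  (2,7):dx=+4,dy=+3->C; (2,8):dx=+6,dy=+5->C; (2,9):dx=-3,dy=-4->C; (3,4):dx=+6,dy=-8->D
  (3,5):dx=-1,dy=-11->C; (3,6):dx=+4,dy=+5->C; (3,7):dx=+5,dy=+1->C; (3,8):dx=+7,dy=+3->C
  (3,9):dx=-2,dy=-6->C; (4,5):dx=-7,dy=-3->C; (4,6):dx=-2,dy=+13->D; (4,7):dx=-1,dy=+9->D
  (4,8):dx=+1,dy=+11->C; (4,9):dx=-8,dy=+2->D; (5,6):dx=+5,dy=+16->C; (5,7):dx=+6,dy=+12->C
  (5,8):dx=+8,dy=+14->C; (5,9):dx=-1,dy=+5->D; (6,7):dx=+1,dy=-4->D; (6,8):dx=+3,dy=-2->D
  (6,9):dx=-6,dy=-11->C; (7,8):dx=+2,dy=+2->C; (7,9):dx=-7,dy=-7->C; (8,9):dx=-9,dy=-9->C
Step 2: C = 24, D = 12, total pairs = 36.
Step 3: tau = (C - D)/(n(n-1)/2) = (24 - 12)/36 = 0.333333.
Step 4: Exact two-sided p-value (enumerate n! = 362880 permutations of y under H0): p = 0.259518.
Step 5: alpha = 0.1. fail to reject H0.

tau_b = 0.3333 (C=24, D=12), p = 0.259518, fail to reject H0.


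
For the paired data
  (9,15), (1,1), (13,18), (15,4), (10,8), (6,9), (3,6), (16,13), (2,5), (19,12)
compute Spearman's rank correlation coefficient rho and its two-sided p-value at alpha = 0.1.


Step 1: Rank x and y separately (midranks; no ties here).
rank(x): 9->5, 1->1, 13->7, 15->8, 10->6, 6->4, 3->3, 16->9, 2->2, 19->10
rank(y): 15->9, 1->1, 18->10, 4->2, 8->5, 9->6, 6->4, 13->8, 5->3, 12->7
Step 2: d_i = R_x(i) - R_y(i); compute d_i^2.
  (5-9)^2=16, (1-1)^2=0, (7-10)^2=9, (8-2)^2=36, (6-5)^2=1, (4-6)^2=4, (3-4)^2=1, (9-8)^2=1, (2-3)^2=1, (10-7)^2=9
sum(d^2) = 78.
Step 3: rho = 1 - 6*78 / (10*(10^2 - 1)) = 1 - 468/990 = 0.527273.
Step 4: Under H0, t = rho * sqrt((n-2)/(1-rho^2)) = 1.7552 ~ t(8).
Step 5: Two-sided p-value from the t-distribution with 8 df = 0.117308.
Step 6: alpha = 0.1. fail to reject H0.

rho = 0.5273, p = 0.117308, fail to reject H0 at alpha = 0.1.


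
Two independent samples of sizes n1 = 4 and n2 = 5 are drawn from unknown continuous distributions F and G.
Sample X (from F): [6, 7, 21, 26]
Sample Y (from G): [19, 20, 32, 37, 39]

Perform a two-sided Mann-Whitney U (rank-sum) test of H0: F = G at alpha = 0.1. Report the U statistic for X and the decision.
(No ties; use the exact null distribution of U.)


Step 1: Combine and sort all 9 observations; assign midranks.
sorted (value, group): (6,X), (7,X), (19,Y), (20,Y), (21,X), (26,X), (32,Y), (37,Y), (39,Y)
ranks: 6->1, 7->2, 19->3, 20->4, 21->5, 26->6, 32->7, 37->8, 39->9
Step 2: Rank sum for X: R1 = 1 + 2 + 5 + 6 = 14.
Step 3: U_X = R1 - n1(n1+1)/2 = 14 - 4*5/2 = 14 - 10 = 4.
       U_Y = n1*n2 - U_X = 20 - 4 = 16.
Step 4: No ties, so the exact null distribution of U (based on enumerating the C(9,4) = 126 equally likely rank assignments) gives the two-sided p-value.
Step 5: p-value = 0.190476; compare to alpha = 0.1. fail to reject H0.

U_X = 4, p = 0.190476, fail to reject H0 at alpha = 0.1.


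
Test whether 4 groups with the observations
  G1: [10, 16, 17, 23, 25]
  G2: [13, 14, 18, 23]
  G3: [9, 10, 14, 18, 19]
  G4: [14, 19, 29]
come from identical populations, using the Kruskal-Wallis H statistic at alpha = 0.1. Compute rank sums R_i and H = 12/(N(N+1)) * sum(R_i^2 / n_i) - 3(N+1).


Step 1: Combine all N = 17 observations and assign midranks.
sorted (value, group, rank): (9,G3,1), (10,G1,2.5), (10,G3,2.5), (13,G2,4), (14,G2,6), (14,G3,6), (14,G4,6), (16,G1,8), (17,G1,9), (18,G2,10.5), (18,G3,10.5), (19,G3,12.5), (19,G4,12.5), (23,G1,14.5), (23,G2,14.5), (25,G1,16), (29,G4,17)
Step 2: Sum ranks within each group.
R_1 = 50 (n_1 = 5)
R_2 = 35 (n_2 = 4)
R_3 = 32.5 (n_3 = 5)
R_4 = 35.5 (n_4 = 3)
Step 3: H = 12/(N(N+1)) * sum(R_i^2/n_i) - 3(N+1)
     = 12/(17*18) * (50^2/5 + 35^2/4 + 32.5^2/5 + 35.5^2/3) - 3*18
     = 0.039216 * 1437.58 - 54
     = 2.375817.
Step 4: Ties present; correction factor C = 1 - 48/(17^3 - 17) = 0.990196. Corrected H = 2.375817 / 0.990196 = 2.399340.
Step 5: Under H0, H ~ chi^2(3); p-value = 0.493758.
Step 6: alpha = 0.1. fail to reject H0.

H = 2.3993, df = 3, p = 0.493758, fail to reject H0.


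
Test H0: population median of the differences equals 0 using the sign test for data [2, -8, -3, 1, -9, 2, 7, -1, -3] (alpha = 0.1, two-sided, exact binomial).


Step 1: Discard zero differences. Original n = 9; n_eff = number of nonzero differences = 9.
Nonzero differences (with sign): +2, -8, -3, +1, -9, +2, +7, -1, -3
Step 2: Count signs: positive = 4, negative = 5.
Step 3: Under H0: P(positive) = 0.5, so the number of positives S ~ Bin(9, 0.5).
Step 4: Two-sided exact p-value = sum of Bin(9,0.5) probabilities at or below the observed probability = 1.000000.
Step 5: alpha = 0.1. fail to reject H0.

n_eff = 9, pos = 4, neg = 5, p = 1.000000, fail to reject H0.


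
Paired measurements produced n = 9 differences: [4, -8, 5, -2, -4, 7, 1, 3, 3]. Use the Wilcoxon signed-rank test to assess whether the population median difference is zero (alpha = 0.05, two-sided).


Step 1: Drop any zero differences (none here) and take |d_i|.
|d| = [4, 8, 5, 2, 4, 7, 1, 3, 3]
Step 2: Midrank |d_i| (ties get averaged ranks).
ranks: |4|->5.5, |8|->9, |5|->7, |2|->2, |4|->5.5, |7|->8, |1|->1, |3|->3.5, |3|->3.5
Step 3: Attach original signs; sum ranks with positive sign and with negative sign.
W+ = 5.5 + 7 + 8 + 1 + 3.5 + 3.5 = 28.5
W- = 9 + 2 + 5.5 = 16.5
(Check: W+ + W- = 45 should equal n(n+1)/2 = 45.)
Step 4: Test statistic W = min(W+, W-) = 16.5.
Step 5: Ties in |d|, so use the tie-corrected normal approximation.
        E[W] = n(n+1)/4 = 9*10/4 = 22.5.
        Tie groups: |d|=3 (t=2), |d|=4 (t=2); sum(t^3 - t) = 12.
        Var[W] = n(n+1)(2n+1)/24 - sum(t^3-t)/48 = 1710/24 - 12/48 = 71.
        z = (W - E[W]) / sqrt(Var[W]) = (16.5 - 22.5) / 8.4261 = -0.7121.
        Two-sided p = 2*Phi(z) = 0.476422.
Step 6: alpha = 0.05. fail to reject H0.

W+ = 28.5, W- = 16.5, W = min = 16.5, p = 0.476422, fail to reject H0.


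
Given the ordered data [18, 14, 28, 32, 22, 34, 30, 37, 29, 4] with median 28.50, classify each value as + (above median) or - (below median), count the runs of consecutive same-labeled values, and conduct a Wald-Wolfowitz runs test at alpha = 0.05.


Step 1: Compute median = 28.50; label A = above, B = below.
Labels in order: BBBABAAAAB  (n_A = 5, n_B = 5)
Step 2: Count runs R = 5.
Step 3: Under H0 (random ordering), E[R] = 2*n_A*n_B/(n_A+n_B) + 1 = 2*5*5/10 + 1 = 6.0000.
        Var[R] = 2*n_A*n_B*(2*n_A*n_B - n_A - n_B) / ((n_A+n_B)^2 * (n_A+n_B-1)) = 2000/900 = 2.2222.
        SD[R] = 1.4907.
Step 4: Continuity-corrected z = (R + 0.5 - E[R]) / SD[R] = (5 + 0.5 - 6.0000) / 1.4907 = -0.3354.
Step 5: Two-sided p-value via normal approximation = 2*(1 - Phi(|z|)) = 0.737316.
Step 6: alpha = 0.05. fail to reject H0.

R = 5, z = -0.3354, p = 0.737316, fail to reject H0.


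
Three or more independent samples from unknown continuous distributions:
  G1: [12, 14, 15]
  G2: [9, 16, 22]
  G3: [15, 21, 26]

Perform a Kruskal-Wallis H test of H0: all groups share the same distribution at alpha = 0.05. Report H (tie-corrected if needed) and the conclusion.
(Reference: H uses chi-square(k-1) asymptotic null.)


Step 1: Combine all N = 9 observations and assign midranks.
sorted (value, group, rank): (9,G2,1), (12,G1,2), (14,G1,3), (15,G1,4.5), (15,G3,4.5), (16,G2,6), (21,G3,7), (22,G2,8), (26,G3,9)
Step 2: Sum ranks within each group.
R_1 = 9.5 (n_1 = 3)
R_2 = 15 (n_2 = 3)
R_3 = 20.5 (n_3 = 3)
Step 3: H = 12/(N(N+1)) * sum(R_i^2/n_i) - 3(N+1)
     = 12/(9*10) * (9.5^2/3 + 15^2/3 + 20.5^2/3) - 3*10
     = 0.133333 * 245.167 - 30
     = 2.688889.
Step 4: Ties present; correction factor C = 1 - 6/(9^3 - 9) = 0.991667. Corrected H = 2.688889 / 0.991667 = 2.711485.
Step 5: Under H0, H ~ chi^2(2); p-value = 0.257756.
Step 6: alpha = 0.05. fail to reject H0.

H = 2.7115, df = 2, p = 0.257756, fail to reject H0.


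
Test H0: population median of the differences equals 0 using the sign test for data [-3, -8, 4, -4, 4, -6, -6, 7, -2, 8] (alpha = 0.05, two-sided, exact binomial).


Step 1: Discard zero differences. Original n = 10; n_eff = number of nonzero differences = 10.
Nonzero differences (with sign): -3, -8, +4, -4, +4, -6, -6, +7, -2, +8
Step 2: Count signs: positive = 4, negative = 6.
Step 3: Under H0: P(positive) = 0.5, so the number of positives S ~ Bin(10, 0.5).
Step 4: Two-sided exact p-value = sum of Bin(10,0.5) probabilities at or below the observed probability = 0.753906.
Step 5: alpha = 0.05. fail to reject H0.

n_eff = 10, pos = 4, neg = 6, p = 0.753906, fail to reject H0.


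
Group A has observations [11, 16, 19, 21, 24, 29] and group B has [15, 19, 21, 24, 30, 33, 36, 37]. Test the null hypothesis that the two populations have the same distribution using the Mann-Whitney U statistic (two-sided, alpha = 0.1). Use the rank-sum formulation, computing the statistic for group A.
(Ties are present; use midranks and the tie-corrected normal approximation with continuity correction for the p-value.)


Step 1: Combine and sort all 14 observations; assign midranks.
sorted (value, group): (11,X), (15,Y), (16,X), (19,X), (19,Y), (21,X), (21,Y), (24,X), (24,Y), (29,X), (30,Y), (33,Y), (36,Y), (37,Y)
ranks: 11->1, 15->2, 16->3, 19->4.5, 19->4.5, 21->6.5, 21->6.5, 24->8.5, 24->8.5, 29->10, 30->11, 33->12, 36->13, 37->14
Step 2: Rank sum for X: R1 = 1 + 3 + 4.5 + 6.5 + 8.5 + 10 = 33.5.
Step 3: U_X = R1 - n1(n1+1)/2 = 33.5 - 6*7/2 = 33.5 - 21 = 12.5.
       U_Y = n1*n2 - U_X = 48 - 12.5 = 35.5.
Step 4: Ties are present, so use the tie-corrected normal approximation (with continuity correction) for the p-value.
Step 5: p-value = 0.154215; compare to alpha = 0.1. fail to reject H0.

U_X = 12.5, p = 0.154215, fail to reject H0 at alpha = 0.1.


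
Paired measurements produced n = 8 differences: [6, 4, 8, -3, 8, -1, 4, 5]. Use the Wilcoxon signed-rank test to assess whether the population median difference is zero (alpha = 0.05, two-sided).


Step 1: Drop any zero differences (none here) and take |d_i|.
|d| = [6, 4, 8, 3, 8, 1, 4, 5]
Step 2: Midrank |d_i| (ties get averaged ranks).
ranks: |6|->6, |4|->3.5, |8|->7.5, |3|->2, |8|->7.5, |1|->1, |4|->3.5, |5|->5
Step 3: Attach original signs; sum ranks with positive sign and with negative sign.
W+ = 6 + 3.5 + 7.5 + 7.5 + 3.5 + 5 = 33
W- = 2 + 1 = 3
(Check: W+ + W- = 36 should equal n(n+1)/2 = 36.)
Step 4: Test statistic W = min(W+, W-) = 3.
Step 5: Ties in |d|, so use the tie-corrected normal approximation.
        E[W] = n(n+1)/4 = 8*9/4 = 18.
        Tie groups: |d|=4 (t=2), |d|=8 (t=2); sum(t^3 - t) = 12.
        Var[W] = n(n+1)(2n+1)/24 - sum(t^3-t)/48 = 1224/24 - 12/48 = 50.75.
        z = (W - E[W]) / sqrt(Var[W]) = (3 - 18) / 7.1239 = -2.1056.
        Two-sided p = 2*Phi(z) = 0.035240.
Step 6: alpha = 0.05. reject H0.

W+ = 33, W- = 3, W = min = 3, p = 0.035240, reject H0.


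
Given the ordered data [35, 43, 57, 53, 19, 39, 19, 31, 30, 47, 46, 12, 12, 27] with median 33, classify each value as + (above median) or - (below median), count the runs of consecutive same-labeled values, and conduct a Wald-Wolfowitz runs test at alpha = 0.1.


Step 1: Compute median = 33; label A = above, B = below.
Labels in order: AAAABABBBAABBB  (n_A = 7, n_B = 7)
Step 2: Count runs R = 6.
Step 3: Under H0 (random ordering), E[R] = 2*n_A*n_B/(n_A+n_B) + 1 = 2*7*7/14 + 1 = 8.0000.
        Var[R] = 2*n_A*n_B*(2*n_A*n_B - n_A - n_B) / ((n_A+n_B)^2 * (n_A+n_B-1)) = 8232/2548 = 3.2308.
        SD[R] = 1.7974.
Step 4: Continuity-corrected z = (R + 0.5 - E[R]) / SD[R] = (6 + 0.5 - 8.0000) / 1.7974 = -0.8345.
Step 5: Two-sided p-value via normal approximation = 2*(1 - Phi(|z|)) = 0.403986.
Step 6: alpha = 0.1. fail to reject H0.

R = 6, z = -0.8345, p = 0.403986, fail to reject H0.


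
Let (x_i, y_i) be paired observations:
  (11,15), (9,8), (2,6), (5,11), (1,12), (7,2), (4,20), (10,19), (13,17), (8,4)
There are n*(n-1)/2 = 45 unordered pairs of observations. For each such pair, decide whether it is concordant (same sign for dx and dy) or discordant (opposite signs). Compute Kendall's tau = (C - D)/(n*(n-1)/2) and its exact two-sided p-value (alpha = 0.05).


Step 1: Enumerate the 45 unordered pairs (i,j) with i<j and classify each by sign(x_j-x_i) * sign(y_j-y_i).
  (1,2):dx=-2,dy=-7->C; (1,3):dx=-9,dy=-9->C; (1,4):dx=-6,dy=-4->C; (1,5):dx=-10,dy=-3->C
  (1,6):dx=-4,dy=-13->C; (1,7):dx=-7,dy=+5->D; (1,8):dx=-1,dy=+4->D; (1,9):dx=+2,dy=+2->C
  (1,10):dx=-3,dy=-11->C; (2,3):dx=-7,dy=-2->C; (2,4):dx=-4,dy=+3->D; (2,5):dx=-8,dy=+4->D
  (2,6):dx=-2,dy=-6->C; (2,7):dx=-5,dy=+12->D; (2,8):dx=+1,dy=+11->C; (2,9):dx=+4,dy=+9->C
  (2,10):dx=-1,dy=-4->C; (3,4):dx=+3,dy=+5->C; (3,5):dx=-1,dy=+6->D; (3,6):dx=+5,dy=-4->D
  (3,7):dx=+2,dy=+14->C; (3,8):dx=+8,dy=+13->C; (3,9):dx=+11,dy=+11->C; (3,10):dx=+6,dy=-2->D
  (4,5):dx=-4,dy=+1->D; (4,6):dx=+2,dy=-9->D; (4,7):dx=-1,dy=+9->D; (4,8):dx=+5,dy=+8->C
  (4,9):dx=+8,dy=+6->C; (4,10):dx=+3,dy=-7->D; (5,6):dx=+6,dy=-10->D; (5,7):dx=+3,dy=+8->C
  (5,8):dx=+9,dy=+7->C; (5,9):dx=+12,dy=+5->C; (5,10):dx=+7,dy=-8->D; (6,7):dx=-3,dy=+18->D
  (6,8):dx=+3,dy=+17->C; (6,9):dx=+6,dy=+15->C; (6,10):dx=+1,dy=+2->C; (7,8):dx=+6,dy=-1->D
  (7,9):dx=+9,dy=-3->D; (7,10):dx=+4,dy=-16->D; (8,9):dx=+3,dy=-2->D; (8,10):dx=-2,dy=-15->C
  (9,10):dx=-5,dy=-13->C
Step 2: C = 26, D = 19, total pairs = 45.
Step 3: tau = (C - D)/(n(n-1)/2) = (26 - 19)/45 = 0.155556.
Step 4: Exact two-sided p-value (enumerate n! = 3628800 permutations of y under H0): p = 0.600654.
Step 5: alpha = 0.05. fail to reject H0.

tau_b = 0.1556 (C=26, D=19), p = 0.600654, fail to reject H0.


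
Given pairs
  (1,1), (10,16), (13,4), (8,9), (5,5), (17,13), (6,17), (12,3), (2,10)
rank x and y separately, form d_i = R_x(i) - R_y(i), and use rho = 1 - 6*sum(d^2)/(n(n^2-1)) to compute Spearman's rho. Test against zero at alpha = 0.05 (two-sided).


Step 1: Rank x and y separately (midranks; no ties here).
rank(x): 1->1, 10->6, 13->8, 8->5, 5->3, 17->9, 6->4, 12->7, 2->2
rank(y): 1->1, 16->8, 4->3, 9->5, 5->4, 13->7, 17->9, 3->2, 10->6
Step 2: d_i = R_x(i) - R_y(i); compute d_i^2.
  (1-1)^2=0, (6-8)^2=4, (8-3)^2=25, (5-5)^2=0, (3-4)^2=1, (9-7)^2=4, (4-9)^2=25, (7-2)^2=25, (2-6)^2=16
sum(d^2) = 100.
Step 3: rho = 1 - 6*100 / (9*(9^2 - 1)) = 1 - 600/720 = 0.166667.
Step 4: Under H0, t = rho * sqrt((n-2)/(1-rho^2)) = 0.4472 ~ t(7).
Step 5: Two-sided p-value from the t-distribution with 7 df = 0.668231.
Step 6: alpha = 0.05. fail to reject H0.

rho = 0.1667, p = 0.668231, fail to reject H0 at alpha = 0.05.


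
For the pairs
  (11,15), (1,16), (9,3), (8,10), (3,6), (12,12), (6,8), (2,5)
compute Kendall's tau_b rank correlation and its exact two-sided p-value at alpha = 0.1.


Step 1: Enumerate the 28 unordered pairs (i,j) with i<j and classify each by sign(x_j-x_i) * sign(y_j-y_i).
  (1,2):dx=-10,dy=+1->D; (1,3):dx=-2,dy=-12->C; (1,4):dx=-3,dy=-5->C; (1,5):dx=-8,dy=-9->C
  (1,6):dx=+1,dy=-3->D; (1,7):dx=-5,dy=-7->C; (1,8):dx=-9,dy=-10->C; (2,3):dx=+8,dy=-13->D
  (2,4):dx=+7,dy=-6->D; (2,5):dx=+2,dy=-10->D; (2,6):dx=+11,dy=-4->D; (2,7):dx=+5,dy=-8->D
  (2,8):dx=+1,dy=-11->D; (3,4):dx=-1,dy=+7->D; (3,5):dx=-6,dy=+3->D; (3,6):dx=+3,dy=+9->C
  (3,7):dx=-3,dy=+5->D; (3,8):dx=-7,dy=+2->D; (4,5):dx=-5,dy=-4->C; (4,6):dx=+4,dy=+2->C
  (4,7):dx=-2,dy=-2->C; (4,8):dx=-6,dy=-5->C; (5,6):dx=+9,dy=+6->C; (5,7):dx=+3,dy=+2->C
  (5,8):dx=-1,dy=-1->C; (6,7):dx=-6,dy=-4->C; (6,8):dx=-10,dy=-7->C; (7,8):dx=-4,dy=-3->C
Step 2: C = 16, D = 12, total pairs = 28.
Step 3: tau = (C - D)/(n(n-1)/2) = (16 - 12)/28 = 0.142857.
Step 4: Exact two-sided p-value (enumerate n! = 40320 permutations of y under H0): p = 0.719544.
Step 5: alpha = 0.1. fail to reject H0.

tau_b = 0.1429 (C=16, D=12), p = 0.719544, fail to reject H0.


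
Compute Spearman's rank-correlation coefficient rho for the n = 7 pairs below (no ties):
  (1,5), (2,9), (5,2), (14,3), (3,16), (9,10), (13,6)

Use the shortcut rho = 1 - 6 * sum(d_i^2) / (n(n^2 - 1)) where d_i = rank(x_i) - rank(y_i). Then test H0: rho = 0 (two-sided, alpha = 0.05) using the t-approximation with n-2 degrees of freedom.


Step 1: Rank x and y separately (midranks; no ties here).
rank(x): 1->1, 2->2, 5->4, 14->7, 3->3, 9->5, 13->6
rank(y): 5->3, 9->5, 2->1, 3->2, 16->7, 10->6, 6->4
Step 2: d_i = R_x(i) - R_y(i); compute d_i^2.
  (1-3)^2=4, (2-5)^2=9, (4-1)^2=9, (7-2)^2=25, (3-7)^2=16, (5-6)^2=1, (6-4)^2=4
sum(d^2) = 68.
Step 3: rho = 1 - 6*68 / (7*(7^2 - 1)) = 1 - 408/336 = -0.214286.
Step 4: Under H0, t = rho * sqrt((n-2)/(1-rho^2)) = -0.4906 ~ t(5).
Step 5: Two-sided p-value from the t-distribution with 5 df = 0.644512.
Step 6: alpha = 0.05. fail to reject H0.

rho = -0.2143, p = 0.644512, fail to reject H0 at alpha = 0.05.


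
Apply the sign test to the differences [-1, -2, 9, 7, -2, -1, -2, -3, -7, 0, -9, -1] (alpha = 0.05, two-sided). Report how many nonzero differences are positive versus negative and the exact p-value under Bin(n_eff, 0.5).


Step 1: Discard zero differences. Original n = 12; n_eff = number of nonzero differences = 11.
Nonzero differences (with sign): -1, -2, +9, +7, -2, -1, -2, -3, -7, -9, -1
Step 2: Count signs: positive = 2, negative = 9.
Step 3: Under H0: P(positive) = 0.5, so the number of positives S ~ Bin(11, 0.5).
Step 4: Two-sided exact p-value = sum of Bin(11,0.5) probabilities at or below the observed probability = 0.065430.
Step 5: alpha = 0.05. fail to reject H0.

n_eff = 11, pos = 2, neg = 9, p = 0.065430, fail to reject H0.


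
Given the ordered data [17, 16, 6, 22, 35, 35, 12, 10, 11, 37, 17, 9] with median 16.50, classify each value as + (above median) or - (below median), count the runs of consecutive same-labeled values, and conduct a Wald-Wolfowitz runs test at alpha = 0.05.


Step 1: Compute median = 16.50; label A = above, B = below.
Labels in order: ABBAAABBBAAB  (n_A = 6, n_B = 6)
Step 2: Count runs R = 6.
Step 3: Under H0 (random ordering), E[R] = 2*n_A*n_B/(n_A+n_B) + 1 = 2*6*6/12 + 1 = 7.0000.
        Var[R] = 2*n_A*n_B*(2*n_A*n_B - n_A - n_B) / ((n_A+n_B)^2 * (n_A+n_B-1)) = 4320/1584 = 2.7273.
        SD[R] = 1.6514.
Step 4: Continuity-corrected z = (R + 0.5 - E[R]) / SD[R] = (6 + 0.5 - 7.0000) / 1.6514 = -0.3028.
Step 5: Two-sided p-value via normal approximation = 2*(1 - Phi(|z|)) = 0.762069.
Step 6: alpha = 0.05. fail to reject H0.

R = 6, z = -0.3028, p = 0.762069, fail to reject H0.


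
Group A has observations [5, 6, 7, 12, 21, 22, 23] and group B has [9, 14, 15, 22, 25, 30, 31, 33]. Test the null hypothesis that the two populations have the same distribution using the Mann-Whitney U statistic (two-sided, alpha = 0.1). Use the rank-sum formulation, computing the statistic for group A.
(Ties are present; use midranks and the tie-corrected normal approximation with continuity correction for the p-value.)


Step 1: Combine and sort all 15 observations; assign midranks.
sorted (value, group): (5,X), (6,X), (7,X), (9,Y), (12,X), (14,Y), (15,Y), (21,X), (22,X), (22,Y), (23,X), (25,Y), (30,Y), (31,Y), (33,Y)
ranks: 5->1, 6->2, 7->3, 9->4, 12->5, 14->6, 15->7, 21->8, 22->9.5, 22->9.5, 23->11, 25->12, 30->13, 31->14, 33->15
Step 2: Rank sum for X: R1 = 1 + 2 + 3 + 5 + 8 + 9.5 + 11 = 39.5.
Step 3: U_X = R1 - n1(n1+1)/2 = 39.5 - 7*8/2 = 39.5 - 28 = 11.5.
       U_Y = n1*n2 - U_X = 56 - 11.5 = 44.5.
Step 4: Ties are present, so use the tie-corrected normal approximation (with continuity correction) for the p-value.
Step 5: p-value = 0.063840; compare to alpha = 0.1. reject H0.

U_X = 11.5, p = 0.063840, reject H0 at alpha = 0.1.
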